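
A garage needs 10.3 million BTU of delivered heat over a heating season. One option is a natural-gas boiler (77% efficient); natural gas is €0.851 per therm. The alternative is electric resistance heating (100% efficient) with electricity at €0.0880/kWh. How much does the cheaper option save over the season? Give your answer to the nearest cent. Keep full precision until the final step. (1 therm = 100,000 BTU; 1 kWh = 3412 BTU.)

Heat load = 10.3 × 10⁶ BTU = 10,300,000 BTU
Gas: input = 10,300,000 / 0.77 = 13,376,623 BTU = 133.8 therm → 133.8 × €0.851 = €113.84
Electric: 10,300,000 BTU / 3412 = 3,019 kWh → × €0.0880 = €265.65
Difference = |€113.84 − €265.65| = €151.82

€151.82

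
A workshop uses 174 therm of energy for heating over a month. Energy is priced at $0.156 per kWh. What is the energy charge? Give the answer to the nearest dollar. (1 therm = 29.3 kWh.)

$795

174 therm × (29.3 kWh/therm) = 5,098 kWh
Cost = 5,098 kWh × $0.156/kWh = $795.32 ≈ $795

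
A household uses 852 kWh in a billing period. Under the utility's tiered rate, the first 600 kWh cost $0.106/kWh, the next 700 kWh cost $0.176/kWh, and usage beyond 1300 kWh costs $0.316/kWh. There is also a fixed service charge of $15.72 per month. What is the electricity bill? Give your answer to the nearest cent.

$123.67

First 600 kWh × $0.106 = $63.60
Next 252 kWh × $0.176 = $44.35
Remaining tier: 0 kWh (not reached)
Energy charge = $107.95; + service $15.72 = $123.67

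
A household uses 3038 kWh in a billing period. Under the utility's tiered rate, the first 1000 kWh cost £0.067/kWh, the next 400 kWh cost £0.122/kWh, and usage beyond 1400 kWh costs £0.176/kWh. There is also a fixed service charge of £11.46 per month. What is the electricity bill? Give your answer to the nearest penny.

First 1000 kWh × £0.067 = £67.00
Next 400 kWh × £0.122 = £48.80
Remaining 1638 kWh × £0.176 = £288.29
Energy charge = £404.09; + service £11.46 = £415.55

£415.55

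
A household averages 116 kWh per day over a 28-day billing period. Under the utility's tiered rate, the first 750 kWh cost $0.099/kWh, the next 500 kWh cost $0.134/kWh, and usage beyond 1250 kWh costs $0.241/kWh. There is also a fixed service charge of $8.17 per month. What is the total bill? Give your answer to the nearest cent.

$630.94

Usage = 116 kWh/day × 28 days = 3248 kWh
First 750 kWh × $0.099 = $74.25
Next 500 kWh × $0.134 = $67.00
Remaining 1998 kWh × $0.241 = $481.52
Energy charge = $622.77; + service $8.17 = $630.94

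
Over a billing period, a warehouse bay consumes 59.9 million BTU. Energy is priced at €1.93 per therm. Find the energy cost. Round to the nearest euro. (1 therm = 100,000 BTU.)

€1156

59.9 million BTU × (10 therm/million BTU) = 599 therm
Cost = 599 therm × €1.93/therm = €1,156.07 ≈ €1156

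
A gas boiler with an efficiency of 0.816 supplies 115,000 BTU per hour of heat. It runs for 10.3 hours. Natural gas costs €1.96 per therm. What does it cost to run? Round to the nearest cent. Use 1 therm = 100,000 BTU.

€28.45

Heat delivered = 115,000 BTU/h × 10.3 h = 1,184,500 BTU
Gas input = 1,184,500 / 0.816 = 1,451,593 BTU
= 1,451,593 / 100,000 = 14.52 therm
Cost = 14.52 × €1.96/therm = €28.45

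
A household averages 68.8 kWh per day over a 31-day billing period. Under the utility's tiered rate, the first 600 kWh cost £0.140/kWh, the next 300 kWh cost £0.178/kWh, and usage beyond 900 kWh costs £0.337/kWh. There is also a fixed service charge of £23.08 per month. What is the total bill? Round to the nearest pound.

£576

Usage = 68.8 kWh/day × 31 days = 2132.8 kWh
First 600 kWh × £0.140 = £84.00
Next 300 kWh × £0.178 = £53.40
Remaining 1232.8 kWh × £0.337 = £415.45
Energy charge = £552.85; + service £23.08 = £575.93 ≈ £576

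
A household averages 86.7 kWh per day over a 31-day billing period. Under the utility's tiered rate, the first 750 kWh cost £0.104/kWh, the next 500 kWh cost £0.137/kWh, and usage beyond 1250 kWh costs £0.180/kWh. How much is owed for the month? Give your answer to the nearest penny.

Usage = 86.7 kWh/day × 31 days = 2687.7 kWh
First 750 kWh × £0.104 = £78.00
Next 500 kWh × £0.137 = £68.50
Remaining 1437.7 kWh × £0.180 = £258.79
Total = £405.29

£405.29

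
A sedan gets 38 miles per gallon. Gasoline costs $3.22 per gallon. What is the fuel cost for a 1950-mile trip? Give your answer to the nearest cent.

Fuel = 1950 mi / 38 mpg = 51.32 gal
Cost = 51.32 gal × $3.22/gal = $165.24

$165.24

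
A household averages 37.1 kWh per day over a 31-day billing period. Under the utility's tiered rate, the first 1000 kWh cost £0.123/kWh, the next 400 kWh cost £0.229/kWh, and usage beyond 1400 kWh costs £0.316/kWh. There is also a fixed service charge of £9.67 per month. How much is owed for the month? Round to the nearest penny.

Usage = 37.1 kWh/day × 31 days = 1150.1 kWh
First 1000 kWh × £0.123 = £123.00
Next 150.1 kWh × £0.229 = £34.37
Remaining tier: 0 kWh (not reached)
Energy charge = £157.37; + service £9.67 = £167.04

£167.04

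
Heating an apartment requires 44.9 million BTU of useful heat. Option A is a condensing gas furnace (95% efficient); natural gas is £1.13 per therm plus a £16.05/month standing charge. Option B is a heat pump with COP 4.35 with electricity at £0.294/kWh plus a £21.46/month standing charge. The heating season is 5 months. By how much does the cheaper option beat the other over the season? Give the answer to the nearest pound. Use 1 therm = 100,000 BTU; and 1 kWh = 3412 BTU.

Heat load = 44.9 × 10⁶ BTU = 44,900,000 BTU
Gas: input = 44,900,000 / 0.95 = 47,263,158 BTU = 472.6 therm → 472.6 × £1.13 = £534.07; + 5 × £16.05 standing = £614.32
Heat pump: 44,900,000 BTU / 3412 = 13,160 kWh heat; / 4.35 = 3,025 kWh in → × £0.294 = £889.40; + 5 × £21.46 standing = £996.70
Difference = |£614.32 − £996.70| = £382.37 ≈ £382

£382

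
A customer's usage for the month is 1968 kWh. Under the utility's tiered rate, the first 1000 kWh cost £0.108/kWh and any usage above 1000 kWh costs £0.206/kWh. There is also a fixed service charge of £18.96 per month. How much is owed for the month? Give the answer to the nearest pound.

First 1000 kWh × £0.108 = £108.00
Remaining 968 kWh × £0.206 = £199.41
Energy charge = £307.41; + service £18.96 = £326.37 ≈ £326

£326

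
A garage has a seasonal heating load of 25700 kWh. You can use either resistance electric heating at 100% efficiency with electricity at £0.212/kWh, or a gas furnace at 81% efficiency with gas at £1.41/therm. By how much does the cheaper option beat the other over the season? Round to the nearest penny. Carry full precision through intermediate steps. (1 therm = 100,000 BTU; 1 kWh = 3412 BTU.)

Heat load = 25700 kWh × 3412 = 87,688,400 BTU
Gas: input = 87,688,400 / 0.81 = 108,257,284 BTU = 1,083 therm → 1,083 × £1.41 = £1,526.43
Electric: 87,688,400 BTU / 3412 = 25,700 kWh → × £0.212 = £5,448.40
Difference = |£1,526.43 − £5,448.40| = £3,921.97

£3921.97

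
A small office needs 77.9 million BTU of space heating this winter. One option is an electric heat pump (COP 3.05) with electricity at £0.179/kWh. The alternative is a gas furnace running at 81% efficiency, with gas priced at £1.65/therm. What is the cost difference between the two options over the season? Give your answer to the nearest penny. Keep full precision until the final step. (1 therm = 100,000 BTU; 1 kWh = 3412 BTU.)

Heat load = 77.9 × 10⁶ BTU = 77,900,000 BTU
Gas: input = 77,900,000 / 0.81 = 96,172,840 BTU = 961.7 therm → 961.7 × £1.65 = £1,586.85
Heat pump: 77,900,000 BTU / 3412 = 22,830 kWh heat; / 3.05 = 7,486 kWh in → × £0.179 = £1,339.93
Difference = |£1,586.85 − £1,339.93| = £246.92

£246.92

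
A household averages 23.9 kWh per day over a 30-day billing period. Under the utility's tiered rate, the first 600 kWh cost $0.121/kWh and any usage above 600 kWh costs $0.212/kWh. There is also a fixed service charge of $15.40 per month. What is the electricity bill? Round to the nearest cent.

$112.80

Usage = 23.9 kWh/day × 30 days = 717 kWh
First 600 kWh × $0.121 = $72.60
Remaining 117 kWh × $0.212 = $24.80
Energy charge = $97.40; + service $15.40 = $112.80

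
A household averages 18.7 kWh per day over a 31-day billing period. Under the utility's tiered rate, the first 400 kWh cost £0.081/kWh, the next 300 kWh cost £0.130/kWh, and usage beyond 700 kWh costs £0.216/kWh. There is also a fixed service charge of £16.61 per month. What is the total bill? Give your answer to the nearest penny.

Usage = 18.7 kWh/day × 31 days = 579.7 kWh
First 400 kWh × £0.081 = £32.40
Next 179.7 kWh × £0.130 = £23.36
Remaining tier: 0 kWh (not reached)
Energy charge = £55.76; + service £16.61 = £72.37

£72.37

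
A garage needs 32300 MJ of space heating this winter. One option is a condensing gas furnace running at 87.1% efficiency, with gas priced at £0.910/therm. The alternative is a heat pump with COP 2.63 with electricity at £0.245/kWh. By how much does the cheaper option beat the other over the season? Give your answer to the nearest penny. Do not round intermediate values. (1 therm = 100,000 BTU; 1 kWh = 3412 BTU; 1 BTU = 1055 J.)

£516.02

Heat load = 32300 MJ = 32,300,000,000 J / 1055 = 30,616,114 BTU
Gas: input = 30,616,114 / 0.871 = 35,150,532 BTU = 351.5 therm → 351.5 × £0.910 = £319.87
Heat pump: 30,616,114 BTU / 3412 = 8,973 kWh heat; / 2.63 = 3,412 kWh in → × £0.245 = £835.89
Difference = |£319.87 − £835.89| = £516.02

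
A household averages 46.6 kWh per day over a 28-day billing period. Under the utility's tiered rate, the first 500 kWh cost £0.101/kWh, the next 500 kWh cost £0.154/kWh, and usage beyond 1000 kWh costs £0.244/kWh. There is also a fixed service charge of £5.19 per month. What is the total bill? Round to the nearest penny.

£207.06

Usage = 46.6 kWh/day × 28 days = 1304.8 kWh
First 500 kWh × £0.101 = £50.50
Next 500 kWh × £0.154 = £77.00
Remaining 304.8 kWh × £0.244 = £74.37
Energy charge = £201.87; + service £5.19 = £207.06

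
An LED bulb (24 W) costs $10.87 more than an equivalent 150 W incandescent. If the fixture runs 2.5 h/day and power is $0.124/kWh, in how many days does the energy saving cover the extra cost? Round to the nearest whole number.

278 days

Power saved = 150 − 24 = 126 W
Daily energy saved = 126 W × 2.5 h = 315 Wh = 0.315 kWh
Daily savings = 0.315 × $0.124 = $0.0391
Payback = $10.87 / $0.0391 per day = 278.3 days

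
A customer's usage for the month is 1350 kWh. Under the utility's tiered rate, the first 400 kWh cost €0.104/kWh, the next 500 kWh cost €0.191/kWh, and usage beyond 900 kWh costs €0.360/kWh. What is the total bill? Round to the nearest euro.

First 400 kWh × €0.104 = €41.60
Next 500 kWh × €0.191 = €95.50
Remaining 450 kWh × €0.360 = €162.00
Total = €299.10 ≈ €299

€299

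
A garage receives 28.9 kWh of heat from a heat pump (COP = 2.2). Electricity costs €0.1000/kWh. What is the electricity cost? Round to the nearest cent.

Electrical input = 28.9 kWh / 2.2 = 13.14 kWh
Cost = 13.14 × €0.1000/kWh = €1.31

€1.31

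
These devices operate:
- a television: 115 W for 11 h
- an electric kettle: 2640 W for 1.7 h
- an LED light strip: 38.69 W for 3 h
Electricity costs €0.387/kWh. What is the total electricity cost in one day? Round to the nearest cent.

€2.27

television: 115 W × 11 h = 1,265 Wh = 1.265 kWh
electric kettle: 2640 W × 1.7 h = 4,488 Wh = 4.488 kWh
LED light strip: 38.69 W × 3 h = 116 Wh = 0.1161 kWh
Total energy = 1.265 + 4.488 + 0.1161 = 5.869 kWh
Cost = 5.869 kWh × €0.387 = €2.27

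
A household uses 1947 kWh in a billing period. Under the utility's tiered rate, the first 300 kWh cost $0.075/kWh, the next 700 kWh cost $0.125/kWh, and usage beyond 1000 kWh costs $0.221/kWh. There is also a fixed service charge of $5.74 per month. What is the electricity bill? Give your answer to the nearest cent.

First 300 kWh × $0.075 = $22.50
Next 700 kWh × $0.125 = $87.50
Remaining 947 kWh × $0.221 = $209.29
Energy charge = $319.29; + service $5.74 = $325.03

$325.03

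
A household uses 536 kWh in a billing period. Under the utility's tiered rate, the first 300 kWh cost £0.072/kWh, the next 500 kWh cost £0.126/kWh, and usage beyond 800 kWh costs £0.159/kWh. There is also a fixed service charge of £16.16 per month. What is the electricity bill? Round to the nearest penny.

£67.50

First 300 kWh × £0.072 = £21.60
Next 236 kWh × £0.126 = £29.74
Remaining tier: 0 kWh (not reached)
Energy charge = £51.34; + service £16.16 = £67.50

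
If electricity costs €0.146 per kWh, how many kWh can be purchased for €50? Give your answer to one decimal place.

342.5 kWh

€50 / €0.146 per kWh = 342.5 kWh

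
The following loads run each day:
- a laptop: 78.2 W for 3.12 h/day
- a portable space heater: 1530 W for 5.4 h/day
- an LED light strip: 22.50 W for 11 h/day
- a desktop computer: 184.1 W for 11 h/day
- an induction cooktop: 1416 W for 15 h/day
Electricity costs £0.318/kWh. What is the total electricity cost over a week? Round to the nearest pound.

£71

laptop: 78.2 W × 3.12 h × 7 d = 1,708 Wh = 1.708 kWh
portable space heater: 1530 W × 5.4 h × 7 d = 57,834 Wh = 57.83 kWh
LED light strip: 22.50 W × 11 h × 7 d = 1,732 Wh = 1.732 kWh
desktop computer: 184.1 W × 11 h × 7 d = 14,176 Wh = 14.18 kWh
induction cooktop: 1416 W × 15 h × 7 d = 148,680 Wh = 148.7 kWh
Total energy = 1.708 + 57.83 + 1.732 + 14.18 + 148.7 = 224.1 kWh
Cost = 224.1 kWh × £0.318 = £71.27 ≈ £71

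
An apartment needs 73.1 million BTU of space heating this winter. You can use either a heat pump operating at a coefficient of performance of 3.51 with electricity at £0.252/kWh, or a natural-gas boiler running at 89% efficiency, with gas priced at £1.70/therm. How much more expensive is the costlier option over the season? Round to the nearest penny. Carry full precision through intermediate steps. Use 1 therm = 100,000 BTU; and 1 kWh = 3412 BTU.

£141.87

Heat load = 73.1 × 10⁶ BTU = 73,100,000 BTU
Gas: input = 73,100,000 / 0.89 = 82,134,831 BTU = 821.3 therm → 821.3 × £1.70 = £1,396.29
Heat pump: 73,100,000 BTU / 3412 = 21,420 kWh heat; / 3.51 = 6,104 kWh in → × £0.252 = £1,538.16
Difference = |£1,396.29 − £1,538.16| = £141.87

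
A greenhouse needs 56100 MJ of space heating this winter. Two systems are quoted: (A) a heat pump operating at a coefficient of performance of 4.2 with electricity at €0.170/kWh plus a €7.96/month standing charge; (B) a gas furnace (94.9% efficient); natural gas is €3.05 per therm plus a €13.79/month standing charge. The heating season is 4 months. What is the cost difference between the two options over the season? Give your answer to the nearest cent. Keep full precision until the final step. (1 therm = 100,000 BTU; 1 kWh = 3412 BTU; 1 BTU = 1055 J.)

€1101.51

Heat load = 56100 MJ = 56,100,000,000 J / 1055 = 53,175,355 BTU
Gas: input = 53,175,355 / 0.949 = 56,033,041 BTU = 560.3 therm → 560.3 × €3.05 = €1,709.01; + 4 × €13.79 standing = €1,764.17
Heat pump: 53,175,355 BTU / 3412 = 15,580 kWh heat; / 4.2 = 3,711 kWh in → × €0.170 = €630.81; + 4 × €7.96 standing = €662.65
Difference = |€1,764.17 − €662.65| = €1,101.51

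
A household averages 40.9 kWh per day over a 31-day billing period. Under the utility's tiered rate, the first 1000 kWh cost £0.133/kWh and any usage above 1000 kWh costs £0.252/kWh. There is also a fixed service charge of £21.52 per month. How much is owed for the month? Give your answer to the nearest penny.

Usage = 40.9 kWh/day × 31 days = 1267.9 kWh
First 1000 kWh × £0.133 = £133.00
Remaining 267.9 kWh × £0.252 = £67.51
Energy charge = £200.51; + service £21.52 = £222.03

£222.03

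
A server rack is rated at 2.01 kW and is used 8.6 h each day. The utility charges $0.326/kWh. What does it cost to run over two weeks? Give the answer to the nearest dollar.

$79

Energy = 2010 W × 8.6 h/day × 14 days = 242,004 Wh = 242 kWh
Cost = 242 kWh × $0.326/kWh = $78.89 ≈ $79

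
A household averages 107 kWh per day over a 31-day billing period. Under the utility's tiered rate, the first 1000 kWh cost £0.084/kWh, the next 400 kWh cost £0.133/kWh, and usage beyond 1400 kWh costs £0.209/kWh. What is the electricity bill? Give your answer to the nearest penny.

£537.85

Usage = 107 kWh/day × 31 days = 3317 kWh
First 1000 kWh × £0.084 = £84.00
Next 400 kWh × £0.133 = £53.20
Remaining 1917 kWh × £0.209 = £400.65
Total = £537.85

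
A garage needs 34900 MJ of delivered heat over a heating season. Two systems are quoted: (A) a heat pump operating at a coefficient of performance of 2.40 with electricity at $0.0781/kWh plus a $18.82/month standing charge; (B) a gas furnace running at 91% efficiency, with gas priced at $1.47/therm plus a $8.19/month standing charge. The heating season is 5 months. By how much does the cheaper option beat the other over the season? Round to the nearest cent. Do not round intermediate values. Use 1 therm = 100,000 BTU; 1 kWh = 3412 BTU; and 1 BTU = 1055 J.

Heat load = 34900 MJ = 34,900,000,000 J / 1055 = 33,080,569 BTU
Gas: input = 33,080,569 / 0.91 = 36,352,273 BTU = 363.5 therm → 363.5 × $1.47 = $534.38; + 5 × $8.19 standing = $575.33
Heat pump: 33,080,569 BTU / 3412 = 9,695 kWh heat; / 2.40 = 4,040 kWh in → × $0.0781 = $315.50; + 5 × $18.82 standing = $409.60
Difference = |$575.33 − $409.60| = $165.73

$165.73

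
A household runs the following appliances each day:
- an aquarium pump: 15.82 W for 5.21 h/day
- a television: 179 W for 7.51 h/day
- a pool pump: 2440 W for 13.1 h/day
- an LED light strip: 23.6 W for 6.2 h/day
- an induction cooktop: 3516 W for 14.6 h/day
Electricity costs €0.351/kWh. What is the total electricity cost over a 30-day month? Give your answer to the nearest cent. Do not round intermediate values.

€893.69

aquarium pump: 15.82 W × 5.21 h × 30 d = 2,473 Wh = 2.473 kWh
television: 179 W × 7.51 h × 30 d = 40,329 Wh = 40.33 kWh
pool pump: 2440 W × 13.1 h × 30 d = 958,920 Wh = 958.9 kWh
LED light strip: 23.6 W × 6.2 h × 30 d = 4,390 Wh = 4.39 kWh
induction cooktop: 3516 W × 14.6 h × 30 d = 1,540,008 Wh = 1,540 kWh
Total energy = 2.473 + 40.33 + 958.9 + 4.39 + 1,540 = 2,546 kWh
Cost = 2,546 kWh × €0.351 = €893.69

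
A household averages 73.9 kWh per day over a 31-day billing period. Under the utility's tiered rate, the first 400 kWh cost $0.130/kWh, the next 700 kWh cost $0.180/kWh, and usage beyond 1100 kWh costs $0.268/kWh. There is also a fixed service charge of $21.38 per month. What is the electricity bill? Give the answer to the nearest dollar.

$519

Usage = 73.9 kWh/day × 31 days = 2290.9 kWh
First 400 kWh × $0.130 = $52.00
Next 700 kWh × $0.180 = $126.00
Remaining 1190.9 kWh × $0.268 = $319.16
Energy charge = $497.16; + service $21.38 = $518.54 ≈ $519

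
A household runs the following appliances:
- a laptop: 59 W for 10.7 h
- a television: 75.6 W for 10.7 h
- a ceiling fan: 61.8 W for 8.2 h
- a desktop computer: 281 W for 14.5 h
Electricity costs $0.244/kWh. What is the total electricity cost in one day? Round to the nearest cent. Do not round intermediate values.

laptop: 59 W × 10.7 h = 631 Wh = 0.6313 kWh
television: 75.6 W × 10.7 h = 809 Wh = 0.8089 kWh
ceiling fan: 61.8 W × 8.2 h = 507 Wh = 0.5068 kWh
desktop computer: 281 W × 14.5 h = 4,074 Wh = 4.074 kWh
Total energy = 0.6313 + 0.8089 + 0.5068 + 4.074 = 6.021 kWh
Cost = 6.021 kWh × $0.244 = $1.47

$1.47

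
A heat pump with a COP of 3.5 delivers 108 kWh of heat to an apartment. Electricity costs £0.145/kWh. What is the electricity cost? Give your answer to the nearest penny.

Electrical input = 108 kWh / 3.5 = 30.86 kWh
Cost = 30.86 × £0.145/kWh = £4.47

£4.47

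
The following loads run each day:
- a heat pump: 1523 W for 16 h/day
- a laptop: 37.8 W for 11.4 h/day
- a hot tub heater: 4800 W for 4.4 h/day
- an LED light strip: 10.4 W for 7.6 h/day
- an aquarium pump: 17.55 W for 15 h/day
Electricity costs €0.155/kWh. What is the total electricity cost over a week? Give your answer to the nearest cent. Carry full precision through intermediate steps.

€50.19

heat pump: 1523 W × 16 h × 7 d = 170,576 Wh = 170.6 kWh
laptop: 37.8 W × 11.4 h × 7 d = 3,016 Wh = 3.016 kWh
hot tub heater: 4800 W × 4.4 h × 7 d = 147,840 Wh = 147.8 kWh
LED light strip: 10.4 W × 7.6 h × 7 d = 553 Wh = 0.5533 kWh
aquarium pump: 17.55 W × 15 h × 7 d = 1,843 Wh = 1.843 kWh
Total energy = 170.6 + 3.016 + 147.8 + 0.5533 + 1.843 = 323.8 kWh
Cost = 323.8 kWh × €0.155 = €50.19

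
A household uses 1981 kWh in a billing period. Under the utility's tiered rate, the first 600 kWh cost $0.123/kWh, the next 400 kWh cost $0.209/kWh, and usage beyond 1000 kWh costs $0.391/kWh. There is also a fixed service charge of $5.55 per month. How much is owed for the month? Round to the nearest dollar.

$547

First 600 kWh × $0.123 = $73.80
Next 400 kWh × $0.209 = $83.60
Remaining 981 kWh × $0.391 = $383.57
Energy charge = $540.97; + service $5.55 = $546.52 ≈ $547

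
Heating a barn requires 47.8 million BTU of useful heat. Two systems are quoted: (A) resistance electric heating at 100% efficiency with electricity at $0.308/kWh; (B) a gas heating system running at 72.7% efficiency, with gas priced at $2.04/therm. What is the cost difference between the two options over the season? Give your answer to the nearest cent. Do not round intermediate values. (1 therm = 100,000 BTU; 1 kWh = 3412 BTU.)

Heat load = 47.8 × 10⁶ BTU = 47,800,000 BTU
Gas: input = 47,800,000 / 0.727 = 65,749,656 BTU = 657.5 therm → 657.5 × $2.04 = $1,341.29
Electric: 47,800,000 BTU / 3412 = 14,010 kWh → × $0.308 = $4,314.89
Difference = |$1,341.29 − $4,314.89| = $2,973.60

$2973.60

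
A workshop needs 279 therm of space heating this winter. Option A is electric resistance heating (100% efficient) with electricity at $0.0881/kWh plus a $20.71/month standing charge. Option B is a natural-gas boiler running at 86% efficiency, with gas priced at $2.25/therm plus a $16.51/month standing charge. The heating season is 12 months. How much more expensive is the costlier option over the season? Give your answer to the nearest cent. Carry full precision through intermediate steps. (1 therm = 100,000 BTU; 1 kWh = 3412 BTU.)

$40.85

Heat load = 279 therm × 100,000 = 27,900,000 BTU
Gas: input = 27,900,000 / 0.86 = 32,441,860 BTU = 324.4 therm → 324.4 × $2.25 = $729.94; + 12 × $16.51 standing = $928.06
Electric: 27,900,000 BTU / 3412 = 8,177 kWh → × $0.0881 = $720.40; + 12 × $20.71 standing = $968.92
Difference = |$928.06 − $968.92| = $40.85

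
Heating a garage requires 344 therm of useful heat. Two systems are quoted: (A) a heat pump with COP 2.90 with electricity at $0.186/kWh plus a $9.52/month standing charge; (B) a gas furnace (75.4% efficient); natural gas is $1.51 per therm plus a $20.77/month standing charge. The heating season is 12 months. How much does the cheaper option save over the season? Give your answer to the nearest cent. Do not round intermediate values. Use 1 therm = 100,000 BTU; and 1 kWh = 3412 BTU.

Heat load = 344 therm × 100,000 = 34,400,000 BTU
Gas: input = 34,400,000 / 0.754 = 45,623,342 BTU = 456.2 therm → 456.2 × $1.51 = $688.91; + 12 × $20.77 standing = $938.15
Heat pump: 34,400,000 BTU / 3412 = 10,080 kWh heat; / 2.90 = 3,477 kWh in → × $0.186 = $646.64; + 12 × $9.52 standing = $760.88
Difference = |$938.15 − $760.88| = $177.27

$177.27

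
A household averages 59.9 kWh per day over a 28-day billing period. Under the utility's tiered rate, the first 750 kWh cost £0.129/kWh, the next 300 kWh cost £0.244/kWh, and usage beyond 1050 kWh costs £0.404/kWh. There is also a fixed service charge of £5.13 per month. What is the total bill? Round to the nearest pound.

£428

Usage = 59.9 kWh/day × 28 days = 1677.2 kWh
First 750 kWh × £0.129 = £96.75
Next 300 kWh × £0.244 = £73.20
Remaining 627.2 kWh × £0.404 = £253.39
Energy charge = £423.34; + service £5.13 = £428.47 ≈ £428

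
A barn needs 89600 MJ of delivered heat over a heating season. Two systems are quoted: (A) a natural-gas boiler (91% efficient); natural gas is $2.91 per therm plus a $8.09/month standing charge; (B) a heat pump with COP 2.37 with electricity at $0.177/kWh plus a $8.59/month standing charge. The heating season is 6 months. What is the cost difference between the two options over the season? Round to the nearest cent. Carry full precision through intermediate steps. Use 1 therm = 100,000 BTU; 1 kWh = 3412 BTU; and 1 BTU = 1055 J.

$853.89

Heat load = 89600 MJ = 89,600,000,000 J / 1055 = 84,928,910 BTU
Gas: input = 84,928,910 / 0.91 = 93,328,472 BTU = 933.3 therm → 933.3 × $2.91 = $2,715.86; + 6 × $8.09 standing = $2,764.40
Heat pump: 84,928,910 BTU / 3412 = 24,890 kWh heat; / 2.37 = 10,500 kWh in → × $0.177 = $1,858.97; + 6 × $8.59 standing = $1,910.51
Difference = |$2,764.40 − $1,910.51| = $853.89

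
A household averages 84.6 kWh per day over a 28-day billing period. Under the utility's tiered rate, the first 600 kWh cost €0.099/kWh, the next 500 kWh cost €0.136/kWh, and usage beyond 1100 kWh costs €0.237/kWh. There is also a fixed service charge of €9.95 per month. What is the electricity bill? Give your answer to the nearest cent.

Usage = 84.6 kWh/day × 28 days = 2368.8 kWh
First 600 kWh × €0.099 = €59.40
Next 500 kWh × €0.136 = €68.00
Remaining 1268.8 kWh × €0.237 = €300.71
Energy charge = €428.11; + service €9.95 = €438.06

€438.06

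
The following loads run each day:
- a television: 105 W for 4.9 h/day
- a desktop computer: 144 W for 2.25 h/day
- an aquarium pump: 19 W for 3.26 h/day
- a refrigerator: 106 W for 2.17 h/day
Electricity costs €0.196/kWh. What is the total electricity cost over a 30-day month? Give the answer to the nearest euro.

€7

television: 105 W × 4.9 h × 30 d = 15,435 Wh = 15.44 kWh
desktop computer: 144 W × 2.25 h × 30 d = 9,720 Wh = 9.72 kWh
aquarium pump: 19 W × 3.26 h × 30 d = 1,858 Wh = 1.858 kWh
refrigerator: 106 W × 2.17 h × 30 d = 6,901 Wh = 6.901 kWh
Total energy = 15.44 + 9.72 + 1.858 + 6.901 = 33.91 kWh
Cost = 33.91 kWh × €0.196 = €6.65 ≈ €7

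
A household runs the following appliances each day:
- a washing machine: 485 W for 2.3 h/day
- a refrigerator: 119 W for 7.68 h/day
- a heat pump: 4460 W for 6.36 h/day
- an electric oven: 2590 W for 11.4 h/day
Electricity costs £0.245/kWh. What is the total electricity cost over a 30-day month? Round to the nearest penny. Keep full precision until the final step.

£440.42

washing machine: 485 W × 2.3 h × 30 d = 33,465 Wh = 33.47 kWh
refrigerator: 119 W × 7.68 h × 30 d = 27,418 Wh = 27.42 kWh
heat pump: 4460 W × 6.36 h × 30 d = 850,968 Wh = 851 kWh
electric oven: 2590 W × 11.4 h × 30 d = 885,780 Wh = 885.8 kWh
Total energy = 33.47 + 27.42 + 851 + 885.8 = 1,798 kWh
Cost = 1,798 kWh × £0.245 = £440.42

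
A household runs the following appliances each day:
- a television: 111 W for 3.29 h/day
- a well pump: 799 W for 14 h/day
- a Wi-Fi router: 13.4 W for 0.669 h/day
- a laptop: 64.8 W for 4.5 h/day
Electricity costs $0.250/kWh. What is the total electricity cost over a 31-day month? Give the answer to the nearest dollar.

$92

television: 111 W × 3.29 h × 31 d = 11,321 Wh = 11.32 kWh
well pump: 799 W × 14 h × 31 d = 346,766 Wh = 346.8 kWh
Wi-Fi router: 13.4 W × 0.669 h × 31 d = 278 Wh = 0.2779 kWh
laptop: 64.8 W × 4.5 h × 31 d = 9,040 Wh = 9.04 kWh
Total energy = 11.32 + 346.8 + 0.2779 + 9.04 = 367.4 kWh
Cost = 367.4 kWh × $0.250 = $91.85 ≈ $92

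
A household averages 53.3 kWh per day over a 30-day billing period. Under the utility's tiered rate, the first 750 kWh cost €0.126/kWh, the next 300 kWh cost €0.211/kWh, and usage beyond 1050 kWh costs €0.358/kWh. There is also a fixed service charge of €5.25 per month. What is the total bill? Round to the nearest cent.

Usage = 53.3 kWh/day × 30 days = 1599 kWh
First 750 kWh × €0.126 = €94.50
Next 300 kWh × €0.211 = €63.30
Remaining 549 kWh × €0.358 = €196.54
Energy charge = €354.34; + service €5.25 = €359.59

€359.59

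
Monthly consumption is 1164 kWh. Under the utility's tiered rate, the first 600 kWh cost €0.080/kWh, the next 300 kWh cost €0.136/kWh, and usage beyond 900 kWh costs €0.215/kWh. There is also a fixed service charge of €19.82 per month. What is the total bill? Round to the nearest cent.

First 600 kWh × €0.080 = €48.00
Next 300 kWh × €0.136 = €40.80
Remaining 264 kWh × €0.215 = €56.76
Energy charge = €145.56; + service €19.82 = €165.38

€165.38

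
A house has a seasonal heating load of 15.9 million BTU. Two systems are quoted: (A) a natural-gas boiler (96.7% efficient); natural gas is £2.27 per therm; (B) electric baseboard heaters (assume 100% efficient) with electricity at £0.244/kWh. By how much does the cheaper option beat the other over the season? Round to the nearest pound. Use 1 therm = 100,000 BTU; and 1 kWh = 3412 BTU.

£764

Heat load = 15.9 × 10⁶ BTU = 15,900,000 BTU
Gas: input = 15,900,000 / 0.967 = 16,442,606 BTU = 164.4 therm → 164.4 × £2.27 = £373.25
Electric: 15,900,000 BTU / 3412 = 4,660 kWh → × £0.244 = £1,137.05
Difference = |£373.25 − £1,137.05| = £763.80 ≈ £764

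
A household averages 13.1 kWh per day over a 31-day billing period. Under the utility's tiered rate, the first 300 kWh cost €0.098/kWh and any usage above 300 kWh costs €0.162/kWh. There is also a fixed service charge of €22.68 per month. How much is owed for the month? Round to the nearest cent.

€69.27

Usage = 13.1 kWh/day × 31 days = 406.1 kWh
First 300 kWh × €0.098 = €29.40
Remaining 106.1 kWh × €0.162 = €17.19
Energy charge = €46.59; + service €22.68 = €69.27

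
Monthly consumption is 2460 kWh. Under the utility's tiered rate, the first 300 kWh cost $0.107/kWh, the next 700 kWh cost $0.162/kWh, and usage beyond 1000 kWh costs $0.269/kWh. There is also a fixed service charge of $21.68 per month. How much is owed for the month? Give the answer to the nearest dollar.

First 300 kWh × $0.107 = $32.10
Next 700 kWh × $0.162 = $113.40
Remaining 1460 kWh × $0.269 = $392.74
Energy charge = $538.24; + service $21.68 = $559.92 ≈ $560

$560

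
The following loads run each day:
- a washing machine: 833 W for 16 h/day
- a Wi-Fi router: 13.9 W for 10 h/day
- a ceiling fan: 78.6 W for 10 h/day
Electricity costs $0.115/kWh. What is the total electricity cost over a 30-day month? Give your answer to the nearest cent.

$49.17

washing machine: 833 W × 16 h × 30 d = 399,840 Wh = 399.8 kWh
Wi-Fi router: 13.9 W × 10 h × 30 d = 4,170 Wh = 4.17 kWh
ceiling fan: 78.6 W × 10 h × 30 d = 23,580 Wh = 23.58 kWh
Total energy = 399.8 + 4.17 + 23.58 = 427.6 kWh
Cost = 427.6 kWh × $0.115 = $49.17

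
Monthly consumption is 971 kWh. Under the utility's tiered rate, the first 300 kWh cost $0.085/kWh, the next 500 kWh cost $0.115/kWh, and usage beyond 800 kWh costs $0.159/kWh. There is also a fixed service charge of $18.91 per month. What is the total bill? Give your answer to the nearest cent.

First 300 kWh × $0.085 = $25.50
Next 500 kWh × $0.115 = $57.50
Remaining 171 kWh × $0.159 = $27.19
Energy charge = $110.19; + service $18.91 = $129.10

$129.10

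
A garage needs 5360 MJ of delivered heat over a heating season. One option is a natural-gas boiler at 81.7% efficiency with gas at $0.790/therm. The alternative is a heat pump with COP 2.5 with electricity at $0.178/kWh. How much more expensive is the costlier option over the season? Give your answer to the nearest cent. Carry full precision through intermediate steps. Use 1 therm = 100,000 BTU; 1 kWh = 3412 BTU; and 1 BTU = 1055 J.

$56.89

Heat load = 5360 MJ = 5,360,000,000 J / 1055 = 5,080,569 BTU
Gas: input = 5,080,569 / 0.817 = 6,218,566 BTU = 62.19 therm → 62.19 × $0.790 = $49.13
Heat pump: 5,080,569 BTU / 3412 = 1,489 kWh heat; / 2.5 = 595.6 kWh in → × $0.178 = $106.02
Difference = |$49.13 − $106.02| = $56.89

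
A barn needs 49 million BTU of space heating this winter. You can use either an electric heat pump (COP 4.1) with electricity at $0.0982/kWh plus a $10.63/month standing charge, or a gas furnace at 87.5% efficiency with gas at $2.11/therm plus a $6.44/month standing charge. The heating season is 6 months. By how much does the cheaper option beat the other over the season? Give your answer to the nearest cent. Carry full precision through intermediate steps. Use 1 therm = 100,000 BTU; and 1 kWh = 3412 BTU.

Heat load = 49 × 10⁶ BTU = 49,000,000 BTU
Gas: input = 49,000,000 / 0.875 = 56,000,000 BTU = 560 therm → 560 × $2.11 = $1,181.60; + 6 × $6.44 standing = $1,220.24
Heat pump: 49,000,000 BTU / 3412 = 14,360 kWh heat; / 4.1 = 3,503 kWh in → × $0.0982 = $343.97; + 6 × $10.63 standing = $407.75
Difference = |$1,220.24 − $407.75| = $812.49

$812.49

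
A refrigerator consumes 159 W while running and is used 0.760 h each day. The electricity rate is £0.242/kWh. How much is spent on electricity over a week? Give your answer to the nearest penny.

Energy = 159 W × 0.760 h/day × 7 days = 846 Wh = 0.8459 kWh
Cost = 0.8459 kWh × £0.242/kWh = £0.20

£0.20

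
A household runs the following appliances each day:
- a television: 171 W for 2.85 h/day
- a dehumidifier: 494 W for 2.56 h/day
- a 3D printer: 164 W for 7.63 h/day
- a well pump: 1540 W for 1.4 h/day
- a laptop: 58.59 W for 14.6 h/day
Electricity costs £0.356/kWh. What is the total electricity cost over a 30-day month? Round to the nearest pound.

television: 171 W × 2.85 h × 30 d = 14,620 Wh = 14.62 kWh
dehumidifier: 494 W × 2.56 h × 30 d = 37,939 Wh = 37.94 kWh
3D printer: 164 W × 7.63 h × 30 d = 37,540 Wh = 37.54 kWh
well pump: 1540 W × 1.4 h × 30 d = 64,680 Wh = 64.68 kWh
laptop: 58.59 W × 14.6 h × 30 d = 25,662 Wh = 25.66 kWh
Total energy = 14.62 + 37.94 + 37.54 + 64.68 + 25.66 = 180.4 kWh
Cost = 180.4 kWh × £0.356 = £64.24 ≈ £64

£64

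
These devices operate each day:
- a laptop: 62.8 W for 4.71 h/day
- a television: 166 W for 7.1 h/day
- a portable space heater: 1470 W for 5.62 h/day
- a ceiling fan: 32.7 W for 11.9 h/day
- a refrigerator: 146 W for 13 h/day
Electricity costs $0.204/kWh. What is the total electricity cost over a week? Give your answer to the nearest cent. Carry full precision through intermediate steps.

$17.17

laptop: 62.8 W × 4.71 h × 7 d = 2,071 Wh = 2.071 kWh
television: 166 W × 7.1 h × 7 d = 8,250 Wh = 8.25 kWh
portable space heater: 1470 W × 5.62 h × 7 d = 57,830 Wh = 57.83 kWh
ceiling fan: 32.7 W × 11.9 h × 7 d = 2,724 Wh = 2.724 kWh
refrigerator: 146 W × 13 h × 7 d = 13,286 Wh = 13.29 kWh
Total energy = 2.071 + 8.25 + 57.83 + 2.724 + 13.29 = 84.16 kWh
Cost = 84.16 kWh × $0.204 = $17.17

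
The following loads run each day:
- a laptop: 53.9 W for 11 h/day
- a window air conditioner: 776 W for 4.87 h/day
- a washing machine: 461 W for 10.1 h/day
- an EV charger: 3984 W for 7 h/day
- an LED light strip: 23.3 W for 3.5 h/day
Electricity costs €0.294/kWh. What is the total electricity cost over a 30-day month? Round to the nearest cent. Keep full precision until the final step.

€326.32

laptop: 53.9 W × 11 h × 30 d = 17,787 Wh = 17.79 kWh
window air conditioner: 776 W × 4.87 h × 30 d = 113,374 Wh = 113.4 kWh
washing machine: 461 W × 10.1 h × 30 d = 139,683 Wh = 139.7 kWh
EV charger: 3984 W × 7 h × 30 d = 836,640 Wh = 836.6 kWh
LED light strip: 23.3 W × 3.5 h × 30 d = 2,446 Wh = 2.446 kWh
Total energy = 17.79 + 113.4 + 139.7 + 836.6 + 2.446 = 1,110 kWh
Cost = 1,110 kWh × €0.294 = €326.32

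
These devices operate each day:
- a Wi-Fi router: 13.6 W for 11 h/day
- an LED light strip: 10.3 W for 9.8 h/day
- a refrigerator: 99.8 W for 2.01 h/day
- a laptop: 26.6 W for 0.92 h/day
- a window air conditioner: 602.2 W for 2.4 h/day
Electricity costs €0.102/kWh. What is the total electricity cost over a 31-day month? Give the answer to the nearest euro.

Wi-Fi router: 13.6 W × 11 h × 31 d = 4,638 Wh = 4.638 kWh
LED light strip: 10.3 W × 9.8 h × 31 d = 3,129 Wh = 3.129 kWh
refrigerator: 99.8 W × 2.01 h × 31 d = 6,219 Wh = 6.219 kWh
laptop: 26.6 W × 0.92 h × 31 d = 759 Wh = 0.7586 kWh
window air conditioner: 602.2 W × 2.4 h × 31 d = 44,804 Wh = 44.8 kWh
Total energy = 4.638 + 3.129 + 6.219 + 0.7586 + 44.8 = 59.55 kWh
Cost = 59.55 kWh × €0.102 = €6.07 ≈ €6

€6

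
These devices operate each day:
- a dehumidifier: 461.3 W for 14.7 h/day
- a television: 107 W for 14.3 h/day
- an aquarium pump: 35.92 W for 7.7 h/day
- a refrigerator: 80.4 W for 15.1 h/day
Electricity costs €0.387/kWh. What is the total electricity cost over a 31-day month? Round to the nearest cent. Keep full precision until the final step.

dehumidifier: 461.3 W × 14.7 h × 31 d = 210,214 Wh = 210.2 kWh
television: 107 W × 14.3 h × 31 d = 47,433 Wh = 47.43 kWh
aquarium pump: 35.92 W × 7.7 h × 31 d = 8,574 Wh = 8.574 kWh
refrigerator: 80.4 W × 15.1 h × 31 d = 37,635 Wh = 37.64 kWh
Total energy = 210.2 + 47.43 + 8.574 + 37.64 = 303.9 kWh
Cost = 303.9 kWh × €0.387 = €117.59

€117.59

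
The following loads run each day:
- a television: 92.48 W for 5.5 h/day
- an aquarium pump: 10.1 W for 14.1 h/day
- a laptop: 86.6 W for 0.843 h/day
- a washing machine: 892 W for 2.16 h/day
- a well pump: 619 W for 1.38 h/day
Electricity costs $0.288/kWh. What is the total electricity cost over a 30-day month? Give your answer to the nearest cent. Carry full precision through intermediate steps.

television: 92.48 W × 5.5 h × 30 d = 15,259 Wh = 15.26 kWh
aquarium pump: 10.1 W × 14.1 h × 30 d = 4,272 Wh = 4.272 kWh
laptop: 86.6 W × 0.843 h × 30 d = 2,190 Wh = 2.19 kWh
washing machine: 892 W × 2.16 h × 30 d = 57,802 Wh = 57.8 kWh
well pump: 619 W × 1.38 h × 30 d = 25,627 Wh = 25.63 kWh
Total energy = 15.26 + 4.272 + 2.19 + 57.8 + 25.63 = 105.1 kWh
Cost = 105.1 kWh × $0.288 = $30.28

$30.28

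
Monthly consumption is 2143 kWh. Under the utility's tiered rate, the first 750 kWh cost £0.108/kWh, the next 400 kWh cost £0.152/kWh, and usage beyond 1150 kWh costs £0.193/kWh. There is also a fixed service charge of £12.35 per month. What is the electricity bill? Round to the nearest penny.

£345.80

First 750 kWh × £0.108 = £81.00
Next 400 kWh × £0.152 = £60.80
Remaining 993 kWh × £0.193 = £191.65
Energy charge = £333.45; + service £12.35 = £345.80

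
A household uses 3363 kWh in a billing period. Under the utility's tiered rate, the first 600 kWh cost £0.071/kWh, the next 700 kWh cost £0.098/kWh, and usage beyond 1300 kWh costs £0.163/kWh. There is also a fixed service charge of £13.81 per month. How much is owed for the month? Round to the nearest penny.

First 600 kWh × £0.071 = £42.60
Next 700 kWh × £0.098 = £68.60
Remaining 2063 kWh × £0.163 = £336.27
Energy charge = £447.47; + service £13.81 = £461.28

£461.28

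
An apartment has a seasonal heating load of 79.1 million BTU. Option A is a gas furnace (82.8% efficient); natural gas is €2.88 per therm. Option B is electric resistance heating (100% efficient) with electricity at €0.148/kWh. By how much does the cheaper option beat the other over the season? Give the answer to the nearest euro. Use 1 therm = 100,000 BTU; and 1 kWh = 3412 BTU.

€680

Heat load = 79.1 × 10⁶ BTU = 79,100,000 BTU
Gas: input = 79,100,000 / 0.828 = 95,531,401 BTU = 955.3 therm → 955.3 × €2.88 = €2,751.30
Electric: 79,100,000 BTU / 3412 = 23,180 kWh → × €0.148 = €3,431.07
Difference = |€2,751.30 − €3,431.07| = €679.76 ≈ €680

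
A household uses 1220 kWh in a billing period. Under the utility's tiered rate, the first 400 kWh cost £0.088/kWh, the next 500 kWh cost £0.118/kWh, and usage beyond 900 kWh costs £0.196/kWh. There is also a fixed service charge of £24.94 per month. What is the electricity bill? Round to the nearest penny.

£181.86

First 400 kWh × £0.088 = £35.20
Next 500 kWh × £0.118 = £59.00
Remaining 320 kWh × £0.196 = £62.72
Energy charge = £156.92; + service £24.94 = £181.86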